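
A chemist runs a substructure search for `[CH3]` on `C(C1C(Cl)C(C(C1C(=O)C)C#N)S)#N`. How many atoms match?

1

The query [CH3] means: aliphatic carbon with exactly three hydrogens.
Check the 14 heavy atoms by environment: 5× C (H1) → no; 1× Cl (H0) → no; 3× C (H0) → no; 2× N (H0) → no; 1× S (H1) → no; 1× O (H0) → no; 1× C (H3) → match.
That gives 1 matching atom.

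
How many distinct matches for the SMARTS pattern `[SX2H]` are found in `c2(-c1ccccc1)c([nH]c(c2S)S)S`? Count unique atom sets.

3

[SX2H] is the SMARTS for a thiol: an aliphatic sulfur with two connections, one being H.
The molecule carries 3 separate instances of a thiol (-SH) meeting every constraint; each maps to a distinct set of atoms, giving 3 matches.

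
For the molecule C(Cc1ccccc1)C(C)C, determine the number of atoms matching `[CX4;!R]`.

Check the 11 heavy atoms by environment: 5× C (X4, acyclic) → match; 6× c (aromatic, X3, in 6-ring) → no.
That gives 5 matching atoms.

5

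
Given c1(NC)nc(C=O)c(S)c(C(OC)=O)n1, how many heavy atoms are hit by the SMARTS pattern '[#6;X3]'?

6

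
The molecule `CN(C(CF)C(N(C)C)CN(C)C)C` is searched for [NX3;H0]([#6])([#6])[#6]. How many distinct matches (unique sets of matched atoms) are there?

[NX3;H0]([#6])([#6])[#6] is the SMARTS for a tertiary amine: a trivalent nitrogen with no H, bonded to three carbons.
The molecule carries 3 separate instances of a dimethylamino group (-N(CH3)2) meeting every constraint; each maps to a distinct set of atoms, giving 3 matches.

3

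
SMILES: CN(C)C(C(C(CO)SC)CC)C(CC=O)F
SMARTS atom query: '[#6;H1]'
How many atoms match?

The query [#6;H1] means: any carbon bearing exactly one hydrogen.
Check the 17 heavy atoms by environment: 3× C (H2) → no; 5× C (H1) → match; 4× C (H3) → no; 1× O (H0) → no; 1× N (H0) → no; 1× F (H0) → no; 1× O (H1) → no; 1× S (H0) → no.
That gives 5 matching atoms.

5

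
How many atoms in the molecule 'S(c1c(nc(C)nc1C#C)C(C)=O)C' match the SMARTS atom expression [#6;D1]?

4

The query [#6;D1] means: carbon bonded to exactly one heavy atom.
Check the 14 heavy atoms by environment: 2× n (aromatic, D2) → no; 4× c (aromatic, D3) → no; 1× C (D3) → no; 1× O (D1) → no; 4× C (D1) → match; 1× S (D2) → no; 1× C (D2) → no.
That gives 4 matching atoms.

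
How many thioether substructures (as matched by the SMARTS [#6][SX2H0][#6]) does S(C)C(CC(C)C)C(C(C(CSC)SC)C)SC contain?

[#6][SX2H0][#6] is the SMARTS for a thioether: an aliphatic sulfur bridging two carbons with no H on the sulfur.
The molecule carries 4 separate instances of a methylthio ether (-SCH3) meeting every constraint; each maps to a distinct set of atoms, giving 4 matches.

4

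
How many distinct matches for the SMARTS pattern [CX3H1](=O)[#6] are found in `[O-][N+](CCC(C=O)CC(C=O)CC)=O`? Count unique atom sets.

2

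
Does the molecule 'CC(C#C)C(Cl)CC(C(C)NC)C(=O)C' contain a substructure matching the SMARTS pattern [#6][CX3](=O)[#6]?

Yes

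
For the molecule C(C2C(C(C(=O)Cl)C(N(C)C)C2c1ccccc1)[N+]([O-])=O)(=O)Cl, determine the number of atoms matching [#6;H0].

The query [#6;H0] means: any carbon with no attached hydrogen.
Check the 23 heavy atoms by environment: 5× C (H1) → no; 2× C (H0) → match; 3× O (H0) → no; 2× Cl (H0) → no; 1× N (charge +1, H0) → no; 1× O (charge -1, H0) → no; 1× N (H0) → no; 2× C (H3) → no; 1× c (aromatic, H0) → match; 5× c (aromatic, H1) → no.
Summing the matching environments: 2 + 1 = 3 matching atoms.

3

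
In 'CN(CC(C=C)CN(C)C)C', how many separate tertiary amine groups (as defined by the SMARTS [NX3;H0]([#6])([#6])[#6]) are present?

2

[NX3;H0]([#6])([#6])[#6] is the SMARTS for a tertiary amine: a trivalent nitrogen with no H, bonded to three carbons.
The molecule carries 2 separate instances of a dimethylamino group (-N(CH3)2) meeting every constraint; each maps to a distinct set of atoms, giving 2 matches.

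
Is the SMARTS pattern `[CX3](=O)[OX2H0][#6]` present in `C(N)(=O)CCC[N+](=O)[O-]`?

The pattern [CX3](=O)[OX2H0][#6] describes a carbonyl carbon bonded to an oxygen that is itself bonded to carbon (no H on that O) — an ester.
The closest candidate here is a primary amide (-C(=O)NH2), but the carbonyl is bonded to N, not to an O-C linkage. No other fragment satisfies the full query, so there is no match.

No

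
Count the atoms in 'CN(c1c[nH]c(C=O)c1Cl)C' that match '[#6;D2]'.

2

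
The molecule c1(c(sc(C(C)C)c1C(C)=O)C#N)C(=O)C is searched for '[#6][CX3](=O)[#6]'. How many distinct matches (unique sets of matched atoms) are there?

2

[#6][CX3](=O)[#6] is the SMARTS for a ketone: a carbonyl carbon (no H) flanked by two carbons.
The molecule carries 2 separate instances of an acetyl/ketone group (-C(=O)CH3) meeting every constraint; each maps to a distinct set of atoms, giving 2 matches.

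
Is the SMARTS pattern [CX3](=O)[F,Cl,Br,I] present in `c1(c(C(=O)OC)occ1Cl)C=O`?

No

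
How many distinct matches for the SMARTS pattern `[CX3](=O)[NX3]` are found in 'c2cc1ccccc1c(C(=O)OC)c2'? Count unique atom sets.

[CX3](=O)[NX3] is the SMARTS for an amide: a carbonyl carbon bonded to a trivalent nitrogen.
The molecule has a methyl-ester group (-C(=O)OCH3), but the carbonyl is bonded to O, not to an NX3 nitrogen; nothing else fits, so there are 0 matches.

0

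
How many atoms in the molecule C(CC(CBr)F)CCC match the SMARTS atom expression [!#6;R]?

0

The query [!#6;R] means: non-carbon atom that is part of a ring.
Check the 9 heavy atoms by environment: 7× C (acyclic) → no; 1× Br (acyclic) → no; 1× F (acyclic) → no.
No environment satisfies the query, so 0 matching atoms.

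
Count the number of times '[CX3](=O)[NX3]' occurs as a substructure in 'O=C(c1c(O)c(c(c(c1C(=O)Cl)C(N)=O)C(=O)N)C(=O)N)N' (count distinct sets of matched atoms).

4

[CX3](=O)[NX3] is the SMARTS for an amide: a carbonyl carbon bonded to a trivalent nitrogen.
The molecule carries 4 separate instances of a primary amide (-C(=O)NH2) meeting every constraint; each maps to a distinct set of atoms, giving 4 matches.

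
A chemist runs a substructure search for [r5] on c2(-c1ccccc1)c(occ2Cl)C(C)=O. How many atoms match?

5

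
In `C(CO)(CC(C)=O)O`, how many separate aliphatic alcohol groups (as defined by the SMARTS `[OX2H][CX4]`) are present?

2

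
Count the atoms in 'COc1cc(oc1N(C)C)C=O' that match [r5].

5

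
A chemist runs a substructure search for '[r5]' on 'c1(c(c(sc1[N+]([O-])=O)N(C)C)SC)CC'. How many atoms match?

The query [r5] means: r5 matches atoms in a five-membered ring.
Check the 15 heavy atoms by environment: 1× s (aromatic, in 5-ring) → match; 4× c (aromatic, in 5-ring) → match; 1× N (charge +1, acyclic) → no; 1× O (charge -1, acyclic) → no; 1× O (acyclic) → no; 1× S (acyclic) → no; 5× C (acyclic) → no; 1× N (acyclic) → no.
Summing the matching environments: 1 + 4 = 5 matching atoms.

5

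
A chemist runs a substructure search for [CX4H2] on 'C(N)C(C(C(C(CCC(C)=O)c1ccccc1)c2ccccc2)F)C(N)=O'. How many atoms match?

3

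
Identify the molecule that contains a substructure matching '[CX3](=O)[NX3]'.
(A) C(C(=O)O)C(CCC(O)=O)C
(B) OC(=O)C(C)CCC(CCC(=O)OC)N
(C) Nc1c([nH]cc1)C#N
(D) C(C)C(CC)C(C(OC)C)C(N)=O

D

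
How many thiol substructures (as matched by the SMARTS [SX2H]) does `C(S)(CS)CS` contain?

3

[SX2H] is the SMARTS for a thiol: an aliphatic sulfur with two connections, one being H.
The molecule carries 3 separate instances of a thiol (-SH) meeting every constraint; each maps to a distinct set of atoms, giving 3 matches.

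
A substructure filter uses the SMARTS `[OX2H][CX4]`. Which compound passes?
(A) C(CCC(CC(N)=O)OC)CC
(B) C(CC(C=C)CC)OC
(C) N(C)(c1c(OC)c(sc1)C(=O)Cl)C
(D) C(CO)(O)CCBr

D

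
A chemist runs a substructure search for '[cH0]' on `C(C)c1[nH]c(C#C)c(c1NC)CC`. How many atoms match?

4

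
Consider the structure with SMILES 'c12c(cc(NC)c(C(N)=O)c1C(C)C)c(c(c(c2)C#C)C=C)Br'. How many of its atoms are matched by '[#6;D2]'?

4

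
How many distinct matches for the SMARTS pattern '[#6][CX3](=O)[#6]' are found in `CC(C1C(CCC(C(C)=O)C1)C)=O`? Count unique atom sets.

2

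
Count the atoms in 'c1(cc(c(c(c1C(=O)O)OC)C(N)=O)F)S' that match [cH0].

5

The query [cH0] means: aromatic carbon with no attached hydrogen (substituted or ring-fusion).
Check the 16 heavy atoms by environment: 5× c (aromatic, H0) → match; 1× c (aromatic, H1) → no; 2× C (H0) → no; 3× O (H0) → no; 1× N (H2) → no; 1× F (H0) → no; 1× O (H1) → no; 1× S (H1) → no; 1× C (H3) → no.
That gives 5 matching atoms.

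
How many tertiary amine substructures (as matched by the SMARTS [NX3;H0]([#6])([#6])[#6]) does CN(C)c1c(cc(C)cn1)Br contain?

1

[NX3;H0]([#6])([#6])[#6] is the SMARTS for a tertiary amine: a trivalent nitrogen with no H, bonded to three carbons.
Exactly one fragment in the molecule meets all constraints, giving 1 match.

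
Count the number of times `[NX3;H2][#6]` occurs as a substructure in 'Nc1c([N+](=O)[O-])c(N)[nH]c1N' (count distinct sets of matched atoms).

[NX3;H2][#6] is the SMARTS for a primary amine: a trivalent nitrogen with two H attached to carbon.
The molecule carries 3 separate instances of a primary amino group (-NH2) meeting every constraint; each maps to a distinct set of atoms, giving 3 matches.

3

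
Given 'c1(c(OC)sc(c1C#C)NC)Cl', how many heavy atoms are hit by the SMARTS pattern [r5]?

5

Check the 12 heavy atoms by environment: 1× s (aromatic, in 5-ring) → match; 4× c (aromatic, in 5-ring) → match; 1× O (acyclic) → no; 4× C (acyclic) → no; 1× Cl (acyclic) → no; 1× N (acyclic) → no.
Summing the matching environments: 1 + 4 = 5 matching atoms.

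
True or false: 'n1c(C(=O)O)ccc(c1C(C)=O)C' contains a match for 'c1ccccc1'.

The pattern c1ccccc1 describes six aromatic carbons in a ring — a benzene ring.
The closest candidate here is a methyl group (-CH3), but no six-membered all-carbon aromatic ring is present. No other fragment satisfies the full query, so there is no match.

False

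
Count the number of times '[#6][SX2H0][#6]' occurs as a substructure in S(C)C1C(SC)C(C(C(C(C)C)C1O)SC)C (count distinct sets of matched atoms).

3

[#6][SX2H0][#6] is the SMARTS for a thioether: an aliphatic sulfur bridging two carbons with no H on the sulfur.
The molecule carries 3 separate instances of a methylthio ether (-SCH3) meeting every constraint; each maps to a distinct set of atoms, giving 3 matches.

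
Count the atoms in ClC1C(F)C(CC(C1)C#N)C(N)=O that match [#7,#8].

3

The query [#7,#8] means: nitrogen or oxygen (comma = OR).
Check the 13 heavy atoms by environment: 8× C → no; 1× Cl → no; 1× O → match; 2× N → match; 1× F → no.
Summing the matching environments: 1 + 2 = 3 matching atoms.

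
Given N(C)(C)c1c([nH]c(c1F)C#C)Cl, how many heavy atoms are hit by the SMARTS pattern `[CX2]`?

2

The query [CX2] means: C with X2: aliphatic carbon with exactly 2 total connections.
Check the 12 heavy atoms by environment: 1× n (aromatic, X3) → no; 4× c (aromatic, X3) → no; 1× F (X1) → no; 1× N (X3) → no; 2× C (X4) → no; 2× C (X2) → match; 1× Cl (X1) → no.
That gives 2 matching atoms.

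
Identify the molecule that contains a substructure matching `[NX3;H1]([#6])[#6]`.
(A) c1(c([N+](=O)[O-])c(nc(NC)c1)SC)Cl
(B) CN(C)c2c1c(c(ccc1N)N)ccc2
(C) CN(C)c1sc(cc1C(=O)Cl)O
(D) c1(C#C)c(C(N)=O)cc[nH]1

[NX3;H1]([#6])[#6] describes a trivalent nitrogen with one H, bonded to two carbons (a secondary amine).
(A) contains an N-methylamino group (-NHCH3), which satisfies every atom and bond constraint.
(B) has a dimethylamino group (-N(CH3)2) but the nitrogen has H0, not H1.
(C) has a dimethylamino group (-N(CH3)2) but the nitrogen has H0, not H1.
(D) has a primary amide (-C(=O)NH2) but the -C(=O)NH2 nitrogen has H2, not H1.
So the answer is (A).

A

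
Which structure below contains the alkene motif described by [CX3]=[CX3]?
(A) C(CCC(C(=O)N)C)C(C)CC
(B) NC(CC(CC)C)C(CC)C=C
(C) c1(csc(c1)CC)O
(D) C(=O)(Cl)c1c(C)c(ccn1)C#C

B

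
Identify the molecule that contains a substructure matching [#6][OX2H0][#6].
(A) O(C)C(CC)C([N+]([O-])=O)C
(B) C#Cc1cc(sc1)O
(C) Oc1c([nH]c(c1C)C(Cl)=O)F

[#6][OX2H0][#6] describes an aliphatic oxygen bridging two carbons with no H on the oxygen (an ether).
(A) contains a methoxy ether (-OCH3), which satisfies every atom and bond constraint.
(B) has a hydroxyl group (-OH) but the oxygen has H1, not H0 bridging two carbons.
(C) has a hydroxyl group (-OH) but the oxygen has H1, not H0 bridging two carbons.
So the answer is (A).

A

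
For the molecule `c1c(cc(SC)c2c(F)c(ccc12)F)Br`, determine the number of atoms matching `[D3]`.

The query [D3] means: atom with exactly three heavy-atom neighbours.
Check the 15 heavy atoms by environment: 6× c (aromatic, D3) → match; 4× c (aromatic, D2) → no; 1× S (D2) → no; 1× C (D1) → no; 2× F (D1) → no; 1× Br (D1) → no.
That gives 6 matching atoms.

6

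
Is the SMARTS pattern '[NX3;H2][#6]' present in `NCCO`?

Yes

The pattern [NX3;H2][#6] describes a trivalent nitrogen with two H attached to carbon — a primary amine.
The molecule carries a primary amino group (-NH2), whose atoms satisfy every constraint of the query, so the pattern matches.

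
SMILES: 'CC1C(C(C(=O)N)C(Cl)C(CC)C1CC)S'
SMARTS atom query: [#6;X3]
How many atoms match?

1

The query [#6;X3] means: any carbon (aromatic or not) with three total connections.
Check the 16 heavy atoms by environment: 11× C (X4) → no; 1× S (X2) → no; 1× Cl (X1) → no; 1× C (X3) → match; 1× O (X1) → no; 1× N (X3) → no.
That gives 1 matching atom.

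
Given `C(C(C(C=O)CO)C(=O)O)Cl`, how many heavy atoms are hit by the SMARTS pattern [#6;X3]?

The query [#6;X3] means: any carbon (aromatic or not) with three total connections.
Check the 11 heavy atoms by environment: 4× C (X4) → no; 1× Cl (X1) → no; 2× C (X3) → match; 2× O (X1) → no; 2× O (X2) → no.
That gives 2 matching atoms.

2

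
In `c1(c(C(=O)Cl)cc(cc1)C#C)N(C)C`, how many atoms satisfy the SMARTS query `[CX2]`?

The query [CX2] means: C with X2: aliphatic carbon with exactly 2 total connections.
Check the 14 heavy atoms by environment: 6× c (aromatic, X3) → no; 1× C (X3) → no; 1× O (X1) → no; 1× Cl (X1) → no; 2× C (X2) → match; 1× N (X3) → no; 2× C (X4) → no.
That gives 2 matching atoms.

2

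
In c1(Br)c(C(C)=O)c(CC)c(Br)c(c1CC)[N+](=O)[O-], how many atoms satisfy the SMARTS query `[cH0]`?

6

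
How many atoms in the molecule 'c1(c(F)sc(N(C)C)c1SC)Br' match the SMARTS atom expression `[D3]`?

5

The query [D3] means: atom with exactly three heavy-atom neighbours.
Check the 12 heavy atoms by environment: 1× s (aromatic, D2) → no; 4× c (aromatic, D3) → match; 1× S (D2) → no; 3× C (D1) → no; 1× N (D3) → match; 1× F (D1) → no; 1× Br (D1) → no.
Summing the matching environments: 4 + 1 = 5 matching atoms.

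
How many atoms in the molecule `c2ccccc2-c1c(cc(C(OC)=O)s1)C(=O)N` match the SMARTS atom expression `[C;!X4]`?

The query [C;!X4] means: aliphatic carbon that does not have four total connections.
Check the 18 heavy atoms by environment: 1× s (aromatic, X2) → no; 10× c (aromatic, X3) → no; 2× C (X3) → match; 2× O (X1) → no; 1× N (X3) → no; 1× O (X2) → no; 1× C (X4) → no.
That gives 2 matching atoms.

2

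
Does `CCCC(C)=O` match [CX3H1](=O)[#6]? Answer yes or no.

The pattern [CX3H1](=O)[#6] describes an sp2 carbon with one H, double-bonded to O and single-bonded to carbon — an aldehyde.
The closest candidate here is an acetyl/ketone group (-C(=O)CH3), but the carbonyl carbon has H0 (two carbon neighbours), not H1. No other fragment satisfies the full query, so there is no match.

No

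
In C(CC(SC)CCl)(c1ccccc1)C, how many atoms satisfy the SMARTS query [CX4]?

6

Check the 14 heavy atoms by environment: 6× C (X4) → match; 6× c (aromatic, X3) → no; 1× Cl (X1) → no; 1× S (X2) → no.
That gives 6 matching atoms.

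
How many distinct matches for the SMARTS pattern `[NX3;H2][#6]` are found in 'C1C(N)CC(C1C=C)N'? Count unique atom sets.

[NX3;H2][#6] is the SMARTS for a primary amine: a trivalent nitrogen with two H attached to carbon.
The molecule carries 2 separate instances of a primary amino group (-NH2) meeting every constraint; each maps to a distinct set of atoms, giving 2 matches.

2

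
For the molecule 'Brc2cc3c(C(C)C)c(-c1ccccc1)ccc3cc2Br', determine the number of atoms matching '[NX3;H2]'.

The query [NX3;H2] means: aliphatic N with 3 total connections, two of them H — an -NH2 nitrogen (amine or amide).
Check the 21 heavy atoms by environment: 7× c (aromatic, H0, X3) → no; 9× c (aromatic, H1, X3) → no; 1× C (H1, X4) → no; 2× C (H3, X4) → no; 2× Br (H0, X1) → no.
No environment satisfies the query, so 0 matching atoms.

0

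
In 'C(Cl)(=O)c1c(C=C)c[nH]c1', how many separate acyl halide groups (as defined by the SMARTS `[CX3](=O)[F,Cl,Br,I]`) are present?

[CX3](=O)[F,Cl,Br,I] is the SMARTS for an acyl halide: a carbonyl carbon bonded to a halogen.
Exactly one fragment in the molecule meets all constraints, giving 1 match.

1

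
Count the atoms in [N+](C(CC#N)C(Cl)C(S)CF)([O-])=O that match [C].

6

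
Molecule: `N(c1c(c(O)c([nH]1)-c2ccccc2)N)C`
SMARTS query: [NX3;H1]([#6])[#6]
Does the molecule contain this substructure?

Yes

The pattern [NX3;H1]([#6])[#6] describes a trivalent nitrogen with one H, bonded to two carbons — a secondary amine.
The molecule carries an N-methylamino group (-NHCH3), whose atoms satisfy every constraint of the query, so the pattern matches.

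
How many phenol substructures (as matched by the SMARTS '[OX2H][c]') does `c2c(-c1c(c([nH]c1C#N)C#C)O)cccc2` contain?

[OX2H][c] is the SMARTS for a phenol: a hydroxyl oxygen attached to an aromatic carbon.
Exactly one fragment in the molecule meets all constraints, giving 1 match.

1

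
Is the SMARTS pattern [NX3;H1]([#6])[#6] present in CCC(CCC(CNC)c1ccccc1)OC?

The pattern [NX3;H1]([#6])[#6] describes a trivalent nitrogen with one H, bonded to two carbons — a secondary amine.
The molecule carries an N-methylamino group (-NHCH3), whose atoms satisfy every constraint of the query, so the pattern matches.

Yes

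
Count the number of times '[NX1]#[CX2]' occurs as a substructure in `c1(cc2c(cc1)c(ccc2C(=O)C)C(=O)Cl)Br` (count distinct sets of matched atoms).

0

[NX1]#[CX2] is the SMARTS for a nitrile: a nitrogen triple-bonded to a two-connected carbon.
No fragment in the molecule satisfies every constraint, giving 0 matches.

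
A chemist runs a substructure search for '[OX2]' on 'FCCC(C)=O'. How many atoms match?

0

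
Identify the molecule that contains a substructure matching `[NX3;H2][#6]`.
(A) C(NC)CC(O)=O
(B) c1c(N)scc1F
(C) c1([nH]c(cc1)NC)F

B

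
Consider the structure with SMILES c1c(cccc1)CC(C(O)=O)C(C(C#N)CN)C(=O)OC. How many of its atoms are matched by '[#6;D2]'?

8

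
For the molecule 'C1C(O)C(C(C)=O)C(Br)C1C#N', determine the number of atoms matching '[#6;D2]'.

The query [#6;D2] means: any carbon bonded to exactly two heavy atoms.
Check the 12 heavy atoms by environment: 5× C (D3) → no; 2× C (D2) → match; 1× N (D1) → no; 1× Br (D1) → no; 2× O (D1) → no; 1× C (D1) → no.
That gives 2 matching atoms.

2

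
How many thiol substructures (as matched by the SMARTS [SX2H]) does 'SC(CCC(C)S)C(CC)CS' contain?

3

[SX2H] is the SMARTS for a thiol: an aliphatic sulfur with two connections, one being H.
The molecule carries 3 separate instances of a thiol (-SH) meeting every constraint; each maps to a distinct set of atoms, giving 3 matches.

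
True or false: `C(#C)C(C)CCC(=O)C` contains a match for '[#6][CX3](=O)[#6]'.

True

The pattern [#6][CX3](=O)[#6] describes a carbonyl carbon (no H) flanked by two carbons — a ketone.
The molecule carries an acetyl/ketone group (-C(=O)CH3), whose atoms satisfy every constraint of the query, so the pattern matches.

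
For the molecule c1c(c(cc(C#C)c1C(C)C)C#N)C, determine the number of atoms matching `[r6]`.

6

The query [r6] means: r6 matches atoms in a six-membered ring.
Check the 14 heavy atoms by environment: 6× c (aromatic, in 6-ring) → match; 7× C (acyclic) → no; 1× N (acyclic) → no.
That gives 6 matching atoms.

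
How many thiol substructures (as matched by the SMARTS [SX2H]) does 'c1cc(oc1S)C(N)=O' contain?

1

[SX2H] is the SMARTS for a thiol: an aliphatic sulfur with two connections, one being H.
Exactly one fragment in the molecule meets all constraints, giving 1 match.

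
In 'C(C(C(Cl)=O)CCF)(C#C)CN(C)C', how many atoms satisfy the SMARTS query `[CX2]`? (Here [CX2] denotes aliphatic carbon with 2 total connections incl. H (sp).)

Check the 14 heavy atoms by environment: 7× C (X4) → no; 2× C (X2) → match; 1× C (X3) → no; 1× O (X1) → no; 1× Cl (X1) → no; 1× F (X1) → no; 1× N (X3) → no.
That gives 2 matching atoms.

2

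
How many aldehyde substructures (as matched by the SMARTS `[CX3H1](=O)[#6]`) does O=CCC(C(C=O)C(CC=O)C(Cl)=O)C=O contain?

[CX3H1](=O)[#6] is the SMARTS for an aldehyde: an sp2 carbon with one H, double-bonded to O and single-bonded to carbon.
The molecule carries 4 separate instances of an aldehyde (-CHO) meeting every constraint; each maps to a distinct set of atoms, giving 4 matches.

4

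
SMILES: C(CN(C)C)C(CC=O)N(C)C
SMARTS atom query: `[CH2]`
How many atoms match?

Check the 12 heavy atoms by environment: 3× C (H2) → match; 2× C (H1) → no; 2× N (H0) → no; 4× C (H3) → no; 1× O (H0) → no.
That gives 3 matching atoms.

3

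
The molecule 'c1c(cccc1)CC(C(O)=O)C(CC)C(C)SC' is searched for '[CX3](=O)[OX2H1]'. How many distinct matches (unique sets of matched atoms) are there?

1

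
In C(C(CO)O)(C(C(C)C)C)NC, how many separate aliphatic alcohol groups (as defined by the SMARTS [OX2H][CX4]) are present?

[OX2H][CX4] is the SMARTS for an aliphatic alcohol: a hydroxyl oxygen bound to an sp3 (X4) carbon.
The molecule carries 2 separate instances of a hydroxyl group (-OH) meeting every constraint; each maps to a distinct set of atoms, giving 2 matches.

2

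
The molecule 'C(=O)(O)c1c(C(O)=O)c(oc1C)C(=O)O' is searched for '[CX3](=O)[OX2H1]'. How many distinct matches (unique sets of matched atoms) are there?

[CX3](=O)[OX2H1] is the SMARTS for a carboxylic acid: an sp2 carbon double-bonded to O and single-bonded to an -OH oxygen.
The molecule carries 3 separate instances of a carboxylic acid group (-C(=O)OH) meeting every constraint; each maps to a distinct set of atoms, giving 3 matches.

3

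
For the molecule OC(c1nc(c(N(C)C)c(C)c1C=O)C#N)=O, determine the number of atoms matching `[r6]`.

6

The query [r6] means: r6 matches atoms in a six-membered ring.
Check the 17 heavy atoms by environment: 1× n (aromatic, in 6-ring) → match; 5× c (aromatic, in 6-ring) → match; 2× N (acyclic) → no; 6× C (acyclic) → no; 3× O (acyclic) → no.
Summing the matching environments: 1 + 5 = 6 matching atoms.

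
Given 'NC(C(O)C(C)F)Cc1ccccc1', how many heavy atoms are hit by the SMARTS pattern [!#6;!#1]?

3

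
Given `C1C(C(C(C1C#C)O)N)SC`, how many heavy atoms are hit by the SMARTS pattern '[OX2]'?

1

The query [OX2] means: aliphatic oxygen with two total connections — ether, hydroxyl, or ester single-bond O.
Check the 11 heavy atoms by environment: 6× C (X4) → no; 1× N (X3) → no; 1× O (X2) → match; 2× C (X2) → no; 1× S (X2) → no.
That gives 1 matching atom.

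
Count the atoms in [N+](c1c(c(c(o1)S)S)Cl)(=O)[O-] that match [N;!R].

1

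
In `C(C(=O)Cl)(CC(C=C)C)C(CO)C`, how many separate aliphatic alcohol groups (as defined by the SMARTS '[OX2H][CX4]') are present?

1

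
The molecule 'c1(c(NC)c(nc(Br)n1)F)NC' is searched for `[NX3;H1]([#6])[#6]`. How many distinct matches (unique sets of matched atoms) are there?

2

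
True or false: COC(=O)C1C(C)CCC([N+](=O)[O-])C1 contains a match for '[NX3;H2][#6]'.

False

The pattern [NX3;H2][#6] describes a trivalent nitrogen with two H attached to carbon — a primary amine.
The closest candidate here is a nitro group (-[N+](=O)[O-]), but the nitrogen is [N+] with no H, not NX3H2. No other fragment satisfies the full query, so there is no match.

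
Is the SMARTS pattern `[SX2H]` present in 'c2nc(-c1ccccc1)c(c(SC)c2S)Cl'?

Yes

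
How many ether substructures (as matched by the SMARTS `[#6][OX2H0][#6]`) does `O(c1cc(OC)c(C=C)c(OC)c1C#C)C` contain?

[#6][OX2H0][#6] is the SMARTS for an ether: an aliphatic oxygen bridging two carbons with no H on the oxygen.
The molecule carries 3 separate instances of a methoxy ether (-OCH3) meeting every constraint; each maps to a distinct set of atoms, giving 3 matches.

3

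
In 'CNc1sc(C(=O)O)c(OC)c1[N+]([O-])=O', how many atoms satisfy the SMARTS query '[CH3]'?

Check the 15 heavy atoms by environment: 1× s (aromatic, H0) → no; 4× c (aromatic, H0) → no; 1× C (H0) → no; 3× O (H0) → no; 1× O (H1) → no; 1× N (H1) → no; 2× C (H3) → match; 1× N (charge +1, H0) → no; 1× O (charge -1, H0) → no.
That gives 2 matching atoms.

2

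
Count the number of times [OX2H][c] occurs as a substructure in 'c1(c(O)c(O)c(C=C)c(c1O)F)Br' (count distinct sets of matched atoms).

3

[OX2H][c] is the SMARTS for a phenol: a hydroxyl oxygen attached to an aromatic carbon.
The molecule carries 3 separate instances of a hydroxyl group (-OH) meeting every constraint; each maps to a distinct set of atoms, giving 3 matches.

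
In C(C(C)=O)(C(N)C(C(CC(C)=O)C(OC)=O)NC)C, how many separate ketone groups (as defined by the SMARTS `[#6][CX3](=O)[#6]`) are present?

2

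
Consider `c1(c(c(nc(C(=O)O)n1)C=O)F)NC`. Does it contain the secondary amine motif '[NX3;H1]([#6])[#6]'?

Yes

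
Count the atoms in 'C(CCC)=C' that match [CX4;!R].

3

The query [CX4;!R] means: aliphatic carbon with four total connections, not in a ring.
Check the 5 heavy atoms by environment: 3× C (X4, acyclic) → match; 2× C (X3, acyclic) → no.
That gives 3 matching atoms.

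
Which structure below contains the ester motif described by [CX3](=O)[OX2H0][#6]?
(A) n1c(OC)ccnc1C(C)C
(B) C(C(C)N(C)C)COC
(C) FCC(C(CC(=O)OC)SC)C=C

C

[CX3](=O)[OX2H0][#6] describes a carbonyl carbon bonded to an oxygen that is itself bonded to carbon (no H on that O) (an ester).
(A) has a methoxy ether (-OCH3) but the ether oxygen is not adjacent to a C=O carbon.
(B) has a methoxy ether (-OCH3) but the ether oxygen is not adjacent to a C=O carbon.
(C) contains a methyl-ester group (-C(=O)OCH3), which satisfies every atom and bond constraint.
So the answer is (C).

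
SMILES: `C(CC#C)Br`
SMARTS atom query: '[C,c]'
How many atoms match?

The query [C,c] means: comma = OR; matches aliphatic or aromatic carbon — same as #6.
Check the 5 heavy atoms by environment: 4× C → match; 1× Br → no.
That gives 4 matching atoms.

4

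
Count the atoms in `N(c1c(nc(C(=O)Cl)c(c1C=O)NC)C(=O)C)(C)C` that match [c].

5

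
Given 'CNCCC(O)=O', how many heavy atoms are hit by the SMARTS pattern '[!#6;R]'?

0

Check the 7 heavy atoms by environment: 4× C (acyclic) → no; 2× O (acyclic) → no; 1× N (acyclic) → no.
No environment satisfies the query, so 0 matching atoms.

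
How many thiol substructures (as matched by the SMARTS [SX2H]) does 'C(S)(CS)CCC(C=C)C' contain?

[SX2H] is the SMARTS for a thiol: an aliphatic sulfur with two connections, one being H.
The molecule carries 2 separate instances of a thiol (-SH) meeting every constraint; each maps to a distinct set of atoms, giving 2 matches.

2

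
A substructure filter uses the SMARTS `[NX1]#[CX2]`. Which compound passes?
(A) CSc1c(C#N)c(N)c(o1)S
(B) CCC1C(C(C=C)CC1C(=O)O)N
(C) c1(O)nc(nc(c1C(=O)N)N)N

[NX1]#[CX2] describes a nitrogen triple-bonded to a two-connected carbon (a nitrile).
(A) contains a nitrile (-C#N), which satisfies every atom and bond constraint.
(B) has a primary amino group (-NH2) but the nitrogen is NX3 (three connections), not NX1 triple-bonded.
(C) has a primary amino group (-NH2) but the nitrogen is NX3 (three connections), not NX1 triple-bonded.
So the answer is (A).

A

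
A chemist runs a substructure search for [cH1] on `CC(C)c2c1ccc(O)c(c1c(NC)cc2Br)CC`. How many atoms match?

The query [cH1] means: aromatic carbon bearing exactly one hydrogen.
Check the 19 heavy atoms by environment: 7× c (aromatic, H0) → no; 3× c (aromatic, H1) → match; 1× C (H1) → no; 4× C (H3) → no; 1× N (H1) → no; 1× Br (H0) → no; 1× O (H1) → no; 1× C (H2) → no.
That gives 3 matching atoms.

3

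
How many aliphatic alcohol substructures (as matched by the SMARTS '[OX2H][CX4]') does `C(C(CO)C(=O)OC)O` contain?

2

[OX2H][CX4] is the SMARTS for an aliphatic alcohol: a hydroxyl oxygen bound to an sp3 (X4) carbon.
The molecule carries 2 separate instances of a hydroxyl group (-OH) meeting every constraint; each maps to a distinct set of atoms, giving 2 matches.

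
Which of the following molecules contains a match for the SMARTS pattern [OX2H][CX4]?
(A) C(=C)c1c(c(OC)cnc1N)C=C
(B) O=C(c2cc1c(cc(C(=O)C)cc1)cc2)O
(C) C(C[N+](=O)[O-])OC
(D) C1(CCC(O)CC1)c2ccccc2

[OX2H][CX4] describes a hydroxyl oxygen bound to an sp3 (X4) carbon (an aliphatic alcohol).
(A) has a methoxy ether (-OCH3) but the oxygen has H0 (ether), not H1.
(B) has a carboxylic acid group (-C(=O)OH) but the -OH is on a CX3 carbonyl carbon, not a CX4 carbon.
(C) has a methoxy ether (-OCH3) but the oxygen has H0 (ether), not H1.
(D) contains a hydroxyl group (-OH), which satisfies every atom and bond constraint.
So the answer is (D).

D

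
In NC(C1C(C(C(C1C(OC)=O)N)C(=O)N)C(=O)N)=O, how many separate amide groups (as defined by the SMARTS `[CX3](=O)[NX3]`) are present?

3

[CX3](=O)[NX3] is the SMARTS for an amide: a carbonyl carbon bonded to a trivalent nitrogen.
The molecule carries 3 separate instances of a primary amide (-C(=O)NH2) meeting every constraint; each maps to a distinct set of atoms, giving 3 matches.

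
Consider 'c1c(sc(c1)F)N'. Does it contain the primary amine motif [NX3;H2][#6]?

The pattern [NX3;H2][#6] describes a trivalent nitrogen with two H attached to carbon — a primary amine.
The molecule carries a primary amino group (-NH2), whose atoms satisfy every constraint of the query, so the pattern matches.

Yes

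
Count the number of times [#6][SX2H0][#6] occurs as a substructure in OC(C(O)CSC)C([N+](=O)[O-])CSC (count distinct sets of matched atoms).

[#6][SX2H0][#6] is the SMARTS for a thioether: an aliphatic sulfur bridging two carbons with no H on the sulfur.
The molecule carries 2 separate instances of a methylthio ether (-SCH3) meeting every constraint; each maps to a distinct set of atoms, giving 2 matches.

2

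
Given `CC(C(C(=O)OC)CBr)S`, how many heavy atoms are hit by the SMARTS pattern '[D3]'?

3

The query [D3] means: atom with exactly three heavy-atom neighbours.
Check the 10 heavy atoms by environment: 2× C (D1) → no; 3× C (D3) → match; 1× C (D2) → no; 1× O (D1) → no; 1× O (D2) → no; 1× S (D1) → no; 1× Br (D1) → no.
That gives 3 matching atoms.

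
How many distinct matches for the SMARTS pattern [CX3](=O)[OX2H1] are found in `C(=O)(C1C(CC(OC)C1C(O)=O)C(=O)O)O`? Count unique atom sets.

[CX3](=O)[OX2H1] is the SMARTS for a carboxylic acid: an sp2 carbon double-bonded to O and single-bonded to an -OH oxygen.
The molecule carries 3 separate instances of a carboxylic acid group (-C(=O)OH) meeting every constraint; each maps to a distinct set of atoms, giving 3 matches.

3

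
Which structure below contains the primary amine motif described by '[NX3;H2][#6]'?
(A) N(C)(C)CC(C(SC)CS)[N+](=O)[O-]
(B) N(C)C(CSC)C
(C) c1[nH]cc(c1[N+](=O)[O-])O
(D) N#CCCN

[NX3;H2][#6] describes a trivalent nitrogen with two H attached to carbon (a primary amine).
(A) has a nitro group (-[N+](=O)[O-]) but the nitrogen is [N+] with no H, not NX3H2.
(B) has an N-methylamino group (-NHCH3) but the nitrogen bears two carbons and only one H (H1), not H2.
(C) has a nitro group (-[N+](=O)[O-]) but the nitrogen is [N+] with no H, not NX3H2.
(D) contains a primary amino group (-NH2), which satisfies every atom and bond constraint.
So the answer is (D).

D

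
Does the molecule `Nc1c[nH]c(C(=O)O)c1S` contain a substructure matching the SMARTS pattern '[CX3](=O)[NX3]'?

The pattern [CX3](=O)[NX3] describes a carbonyl carbon bonded to a trivalent nitrogen — an amide.
The closest candidate here is a carboxylic acid group (-C(=O)OH), but the carbonyl is bonded to O, not to an NX3 nitrogen. No other fragment satisfies the full query, so there is no match.

No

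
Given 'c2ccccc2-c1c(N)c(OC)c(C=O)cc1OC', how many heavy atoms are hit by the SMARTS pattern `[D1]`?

4

Check the 19 heavy atoms by environment: 6× c (aromatic, D2) → no; 6× c (aromatic, D3) → no; 1× C (D2) → no; 1× O (D1) → match; 2× O (D2) → no; 2× C (D1) → match; 1× N (D1) → match.
Summing the matching environments: 1 + 2 + 1 = 4 matching atoms.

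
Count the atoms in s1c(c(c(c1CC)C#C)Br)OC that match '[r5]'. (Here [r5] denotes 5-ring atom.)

The query [r5] means: r5 matches atoms in a five-membered ring.
Check the 12 heavy atoms by environment: 1× s (aromatic, in 5-ring) → match; 4× c (aromatic, in 5-ring) → match; 1× Br (acyclic) → no; 5× C (acyclic) → no; 1× O (acyclic) → no.
Summing the matching environments: 1 + 4 = 5 matching atoms.

5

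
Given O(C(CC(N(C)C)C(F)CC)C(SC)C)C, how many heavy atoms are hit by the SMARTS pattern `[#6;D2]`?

Check the 16 heavy atoms by environment: 2× C (D2) → match; 4× C (D3) → no; 6× C (D1) → no; 1× F (D1) → no; 1× O (D2) → no; 1× S (D2) → no; 1× N (D3) → no.
That gives 2 matching atoms.

2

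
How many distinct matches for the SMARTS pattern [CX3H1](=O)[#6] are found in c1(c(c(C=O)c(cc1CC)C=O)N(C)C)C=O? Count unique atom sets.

3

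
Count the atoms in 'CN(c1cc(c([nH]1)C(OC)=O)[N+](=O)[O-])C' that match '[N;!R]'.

2

The query [N;!R] means: aliphatic nitrogen not in a ring.
Check the 15 heavy atoms by environment: 1× n (aromatic, in 5-ring) → no; 4× c (aromatic, in 5-ring) → no; 1× N (charge +1, acyclic) → match; 1× O (charge -1, acyclic) → no; 3× O (acyclic) → no; 1× N (acyclic) → match; 4× C (acyclic) → no.
Summing the matching environments: 1 + 1 = 2 matching atoms.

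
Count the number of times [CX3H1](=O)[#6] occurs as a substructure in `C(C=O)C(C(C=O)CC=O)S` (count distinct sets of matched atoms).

3

[CX3H1](=O)[#6] is the SMARTS for an aldehyde: an sp2 carbon with one H, double-bonded to O and single-bonded to carbon.
The molecule carries 3 separate instances of an aldehyde (-CHO) meeting every constraint; each maps to a distinct set of atoms, giving 3 matches.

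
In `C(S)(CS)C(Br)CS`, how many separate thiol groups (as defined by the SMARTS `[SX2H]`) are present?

3

[SX2H] is the SMARTS for a thiol: an aliphatic sulfur with two connections, one being H.
The molecule carries 3 separate instances of a thiol (-SH) meeting every constraint; each maps to a distinct set of atoms, giving 3 matches.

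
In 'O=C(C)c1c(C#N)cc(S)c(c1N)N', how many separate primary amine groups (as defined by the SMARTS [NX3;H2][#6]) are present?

2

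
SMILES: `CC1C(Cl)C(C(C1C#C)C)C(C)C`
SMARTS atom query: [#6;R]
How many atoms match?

5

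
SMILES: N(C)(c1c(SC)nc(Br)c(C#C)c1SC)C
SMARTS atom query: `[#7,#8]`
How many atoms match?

2

The query [#7,#8] means: nitrogen or oxygen (comma = OR).
Check the 16 heavy atoms by environment: 1× n (aromatic) → match; 5× c (aromatic) → no; 2× S → no; 6× C → no; 1× Br → no; 1× N → match.
Summing the matching environments: 1 + 1 = 2 matching atoms.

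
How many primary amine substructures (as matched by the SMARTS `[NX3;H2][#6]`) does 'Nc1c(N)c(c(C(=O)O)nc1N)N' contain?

4

[NX3;H2][#6] is the SMARTS for a primary amine: a trivalent nitrogen with two H attached to carbon.
The molecule carries 4 separate instances of a primary amino group (-NH2) meeting every constraint; each maps to a distinct set of atoms, giving 4 matches.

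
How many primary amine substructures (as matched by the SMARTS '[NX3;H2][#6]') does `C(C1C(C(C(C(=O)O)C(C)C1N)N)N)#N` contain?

[NX3;H2][#6] is the SMARTS for a primary amine: a trivalent nitrogen with two H attached to carbon.
The molecule carries 3 separate instances of a primary amino group (-NH2) meeting every constraint; each maps to a distinct set of atoms, giving 3 matches.

3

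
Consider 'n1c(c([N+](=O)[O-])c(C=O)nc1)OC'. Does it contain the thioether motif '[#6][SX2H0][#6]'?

No

The pattern [#6][SX2H0][#6] describes an aliphatic sulfur bridging two carbons with no H on the sulfur — a thioether.
The closest candidate here is a methoxy ether (-OCH3), but the bridging atom is O, not S. No other fragment satisfies the full query, so there is no match.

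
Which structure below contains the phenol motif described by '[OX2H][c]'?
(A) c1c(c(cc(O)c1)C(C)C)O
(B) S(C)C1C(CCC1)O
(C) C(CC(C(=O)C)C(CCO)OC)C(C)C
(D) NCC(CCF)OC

A

[OX2H][c] describes a hydroxyl oxygen attached to an aromatic carbon (a phenol).
(A) contains a hydroxyl group (-OH), which satisfies every atom and bond constraint.
(B) has a hydroxyl group (-OH) but the -OH is on an aliphatic carbon, not an aromatic c.
(C) has a hydroxyl group (-OH) but the -OH is on an aliphatic carbon, not an aromatic c.
(D) has a methoxy ether (-OCH3) but the oxygen has H0, not H1.
So the answer is (A).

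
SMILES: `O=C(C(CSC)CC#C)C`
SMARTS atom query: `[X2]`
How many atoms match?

Check the 10 heavy atoms by environment: 5× C (X4) → no; 2× C (X2) → match; 1× S (X2) → match; 1× C (X3) → no; 1× O (X1) → no.
Summing the matching environments: 2 + 1 = 3 matching atoms.

3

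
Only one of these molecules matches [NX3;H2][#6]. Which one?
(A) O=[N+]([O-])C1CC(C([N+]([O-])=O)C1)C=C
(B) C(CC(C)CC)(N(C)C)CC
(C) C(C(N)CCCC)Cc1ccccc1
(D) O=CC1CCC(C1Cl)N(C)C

[NX3;H2][#6] describes a trivalent nitrogen with two H attached to carbon (a primary amine).
(A) has a nitro group (-[N+](=O)[O-]) but the nitrogen is [N+] with no H, not NX3H2.
(B) has a dimethylamino group (-N(CH3)2) but the nitrogen has H0, not H2.
(C) contains a primary amino group (-NH2), which satisfies every atom and bond constraint.
(D) has a dimethylamino group (-N(CH3)2) but the nitrogen has H0, not H2.
So the answer is (C).

C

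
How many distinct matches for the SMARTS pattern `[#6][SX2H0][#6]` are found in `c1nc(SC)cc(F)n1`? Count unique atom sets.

[#6][SX2H0][#6] is the SMARTS for a thioether: an aliphatic sulfur bridging two carbons with no H on the sulfur.
Exactly one fragment in the molecule meets all constraints, giving 1 match.

1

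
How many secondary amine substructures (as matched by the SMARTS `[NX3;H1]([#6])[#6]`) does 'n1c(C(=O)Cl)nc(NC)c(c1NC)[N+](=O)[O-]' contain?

2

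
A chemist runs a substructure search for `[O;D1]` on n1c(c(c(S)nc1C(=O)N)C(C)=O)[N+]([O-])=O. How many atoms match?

4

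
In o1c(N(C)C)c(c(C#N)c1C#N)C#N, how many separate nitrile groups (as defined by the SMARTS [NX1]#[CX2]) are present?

3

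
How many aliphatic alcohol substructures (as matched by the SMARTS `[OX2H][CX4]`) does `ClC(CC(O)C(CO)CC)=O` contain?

2

[OX2H][CX4] is the SMARTS for an aliphatic alcohol: a hydroxyl oxygen bound to an sp3 (X4) carbon.
The molecule carries 2 separate instances of a hydroxyl group (-OH) meeting every constraint; each maps to a distinct set of atoms, giving 2 matches.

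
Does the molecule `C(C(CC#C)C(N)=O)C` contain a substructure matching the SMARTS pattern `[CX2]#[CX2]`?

Yes

The pattern [CX2]#[CX2] describes a carbon-carbon triple bond — an alkyne.
The molecule carries an ethynyl group (-C#CH), whose atoms satisfy every constraint of the query, so the pattern matches.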